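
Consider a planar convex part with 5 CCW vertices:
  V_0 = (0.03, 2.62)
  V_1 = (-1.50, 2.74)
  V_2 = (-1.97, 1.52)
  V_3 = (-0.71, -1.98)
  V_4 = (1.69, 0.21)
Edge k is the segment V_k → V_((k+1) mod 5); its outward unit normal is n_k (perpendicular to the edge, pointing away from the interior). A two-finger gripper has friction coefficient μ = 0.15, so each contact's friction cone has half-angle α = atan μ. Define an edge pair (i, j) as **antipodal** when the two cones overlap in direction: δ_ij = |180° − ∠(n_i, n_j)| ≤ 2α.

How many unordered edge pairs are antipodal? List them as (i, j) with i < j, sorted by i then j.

count = 1; pairs: (2,4)

α = atan 0.15 = 8.53°;  2α = 17.06°
n_0 = (+0.0782, +0.9969)
n_1 = (-0.9331, +0.3595)
n_2 = (-0.9409, -0.3387)
n_3 = (+0.6741, -0.7387)
n_4 = (+0.8235, +0.5673)
  (0,1): δ = 106.58°  ·
  (0,2): δ = 65.72°  ·
  (0,3): δ = 46.87°  ·
  (0,4): δ = 129.04°  ·
  (1,2): δ = 139.13°  ·
  (1,3): δ = 26.55°  ·
  (1,4): δ = 55.63°  ·
  (2,3): δ = 67.42°  ·
  (2,4): δ = 14.76°  ✓
  (3,4): δ = 97.82°  ·
antipodal pairs: 1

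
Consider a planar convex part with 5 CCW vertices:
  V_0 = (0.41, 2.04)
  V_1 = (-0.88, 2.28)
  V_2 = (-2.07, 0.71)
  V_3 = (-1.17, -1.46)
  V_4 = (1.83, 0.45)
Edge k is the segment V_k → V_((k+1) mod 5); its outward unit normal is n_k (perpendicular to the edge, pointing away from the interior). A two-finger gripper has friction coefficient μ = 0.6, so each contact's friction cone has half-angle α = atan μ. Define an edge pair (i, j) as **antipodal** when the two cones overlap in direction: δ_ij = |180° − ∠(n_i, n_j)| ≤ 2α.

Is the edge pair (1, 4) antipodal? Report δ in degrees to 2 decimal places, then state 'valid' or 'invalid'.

δ = 78.93°, invalid

α = atan 0.6 = 30.96°;  2α = 61.93°
edge 1: e_1 = (-1.19, -1.57);  n_1 = (-0.7969, +0.6041)
edge 4: e_4 = (-1.42, +1.59);  n_4 = (+0.7459, +0.6661)
∠(n_1, n_4) = 101.07°
δ = |180° − 101.07°| = 78.93°
78.93° > 2α = 61.93°  →  invalid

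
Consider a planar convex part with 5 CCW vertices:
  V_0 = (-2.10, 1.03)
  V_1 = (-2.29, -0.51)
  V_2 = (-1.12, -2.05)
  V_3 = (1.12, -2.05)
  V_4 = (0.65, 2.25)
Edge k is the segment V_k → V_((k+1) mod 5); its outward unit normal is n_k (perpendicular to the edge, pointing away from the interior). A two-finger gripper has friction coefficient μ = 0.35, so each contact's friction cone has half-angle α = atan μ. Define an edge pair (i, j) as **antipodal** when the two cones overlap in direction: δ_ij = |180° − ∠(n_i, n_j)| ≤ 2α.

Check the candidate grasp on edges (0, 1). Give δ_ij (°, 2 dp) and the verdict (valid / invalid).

δ = 135.74°, invalid

α = atan 0.35 = 19.29°;  2α = 38.58°
edge 0: e_0 = (-0.19, -1.54);  n_0 = (-0.9925, +0.1224)
edge 1: e_1 = (+1.17, -1.54);  n_1 = (-0.7963, -0.6050)
∠(n_0, n_1) = 44.26°
δ = |180° − 44.26°| = 135.74°
135.74° > 2α = 38.58°  →  invalid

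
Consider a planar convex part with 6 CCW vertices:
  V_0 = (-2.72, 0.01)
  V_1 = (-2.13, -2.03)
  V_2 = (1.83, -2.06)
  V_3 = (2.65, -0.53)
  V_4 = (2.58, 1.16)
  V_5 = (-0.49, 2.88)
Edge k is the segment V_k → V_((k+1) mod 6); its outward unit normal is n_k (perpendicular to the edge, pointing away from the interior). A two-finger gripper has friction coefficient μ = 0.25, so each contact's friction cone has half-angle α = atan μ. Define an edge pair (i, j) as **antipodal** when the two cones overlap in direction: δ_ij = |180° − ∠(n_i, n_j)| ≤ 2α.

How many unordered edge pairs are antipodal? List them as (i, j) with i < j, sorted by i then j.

α = atan 0.25 = 14.04°;  2α = 28.07°
n_0 = (-0.9606, -0.2778)
n_1 = (-0.0076, -1.0000)
n_2 = (+0.8814, -0.4724)
n_3 = (+0.9991, +0.0414)
n_4 = (+0.4888, +0.8724)
n_5 = (-0.7896, +0.6136)
  (0,1): δ = 106.56°  ·
  (0,2): δ = 44.32°  ·
  (0,3): δ = 13.76°  ✓
  (0,4): δ = 44.61°  ·
  (0,5): δ = 126.02°  ·
  (1,2): δ = 117.75°  ·
  (1,3): δ = 87.19°  ·
  (1,4): δ = 28.83°  ·
  (1,5): δ = 52.59°  ·
  (2,3): δ = 149.44°  ·
  (2,4): δ = 91.07°  ·
  (2,5): δ = 9.66°  ✓
  (3,4): δ = 121.63°  ·
  (3,5): δ = 40.22°  ·
  (4,5): δ = 98.59°  ·
antipodal pairs: 2

count = 2; pairs: (0,3), (2,5)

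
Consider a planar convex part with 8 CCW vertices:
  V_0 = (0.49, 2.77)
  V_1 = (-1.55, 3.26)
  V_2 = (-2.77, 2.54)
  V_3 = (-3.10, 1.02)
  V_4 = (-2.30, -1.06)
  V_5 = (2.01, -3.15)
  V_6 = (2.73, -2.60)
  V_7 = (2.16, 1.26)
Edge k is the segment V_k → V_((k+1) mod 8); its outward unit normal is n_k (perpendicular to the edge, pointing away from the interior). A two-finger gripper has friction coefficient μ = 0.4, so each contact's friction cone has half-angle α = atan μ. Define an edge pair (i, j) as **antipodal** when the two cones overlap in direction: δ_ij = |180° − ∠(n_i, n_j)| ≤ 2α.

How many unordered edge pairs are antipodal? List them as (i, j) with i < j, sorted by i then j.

count = 7; pairs: (0,4), (1,5), (2,5), (2,6), (3,6), (3,7), (4,7)

α = atan 0.4 = 21.80°;  2α = 43.60°
n_0 = (+0.2336, +0.9723)
n_1 = (-0.5083, +0.8612)
n_2 = (-0.9772, +0.2122)
n_3 = (-0.9333, -0.3590)
n_4 = (-0.4363, -0.8998)
n_5 = (+0.6070, -0.7947)
n_6 = (+0.9893, +0.1461)
n_7 = (+0.6707, +0.7417)
  (0,1): δ = 135.95°  ·
  (0,2): δ = 88.74°  ·
  (0,3): δ = 55.46°  ·
  (0,4): δ = 12.36°  ✓
  (0,5): δ = 50.88°  ·
  (0,6): δ = 111.91°  ·
  (0,7): δ = 151.39°  ·
  (1,2): δ = 132.80°  ·
  (1,3): δ = 99.51°  ·
  (1,4): δ = 56.42°  ·
  (1,5): δ = 6.83°  ✓
  (1,6): δ = 67.85°  ·
  (1,7): δ = 107.33°  ·
  (2,3): δ = 146.71°  ·
  (2,4): δ = 103.62°  ·
  (2,5): δ = 40.38°  ✓
  (2,6): δ = 20.65°  ✓
  (2,7): δ = 60.13°  ·
  (3,4): δ = 136.91°  ·
  (3,5): δ = 73.66°  ·
  (3,6): δ = 12.64°  ✓
  (3,7): δ = 26.84°  ✓
  (4,5): δ = 116.75°  ·
  (4,6): δ = 55.73°  ·
  (4,7): δ = 16.25°  ✓
  (5,6): δ = 118.98°  ·
  (5,7): δ = 79.50°  ·
  (6,7): δ = 140.52°  ·
antipodal pairs: 7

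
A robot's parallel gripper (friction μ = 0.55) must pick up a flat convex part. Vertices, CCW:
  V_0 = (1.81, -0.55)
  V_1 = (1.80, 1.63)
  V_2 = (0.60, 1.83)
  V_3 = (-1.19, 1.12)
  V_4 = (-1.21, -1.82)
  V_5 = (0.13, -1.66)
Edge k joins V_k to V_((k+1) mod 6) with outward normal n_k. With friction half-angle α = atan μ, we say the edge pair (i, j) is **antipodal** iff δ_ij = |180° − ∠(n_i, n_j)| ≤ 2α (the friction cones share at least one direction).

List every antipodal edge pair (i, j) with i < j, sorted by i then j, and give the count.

α = atan 0.55 = 28.81°;  2α = 57.62°
n_0 = (+1.0000, +0.0046)
n_1 = (+0.1644, +0.9864)
n_2 = (-0.3687, +0.9295)
n_3 = (-1.0000, +0.0068)
n_4 = (+0.1186, -0.9929)
n_5 = (+0.5513, -0.8343)
  (0,1): δ = 99.73°  ·
  (0,2): δ = 68.63°  ·
  (0,3): δ = 0.65°  ✓
  (0,4): δ = 96.55°  ·
  (0,5): δ = 123.19°  ·
  (1,2): δ = 148.90°  ·
  (1,3): δ = 80.93°  ·
  (1,4): δ = 16.27°  ✓
  (1,5): δ = 42.92°  ✓
  (2,3): δ = 112.03°  ·
  (2,4): δ = 14.83°  ✓
  (2,5): δ = 11.82°  ✓
  (3,4): δ = 82.80°  ·
  (3,5): δ = 56.16°  ✓
  (4,5): δ = 153.36°  ·
antipodal pairs: 6

count = 6; pairs: (0,3), (1,4), (1,5), (2,4), (2,5), (3,5)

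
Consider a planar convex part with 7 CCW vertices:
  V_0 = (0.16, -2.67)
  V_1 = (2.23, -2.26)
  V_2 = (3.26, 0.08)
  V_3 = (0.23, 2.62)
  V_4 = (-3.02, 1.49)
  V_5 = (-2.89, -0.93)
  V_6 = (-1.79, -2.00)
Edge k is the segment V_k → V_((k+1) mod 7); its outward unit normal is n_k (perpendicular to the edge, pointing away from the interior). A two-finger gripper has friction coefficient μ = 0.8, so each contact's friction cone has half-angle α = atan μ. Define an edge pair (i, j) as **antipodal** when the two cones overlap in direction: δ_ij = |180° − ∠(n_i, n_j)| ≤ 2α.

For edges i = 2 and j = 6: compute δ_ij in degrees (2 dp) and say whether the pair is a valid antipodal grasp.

δ = 21.01°, valid

α = atan 0.8 = 38.66°;  2α = 77.32°
edge 2: e_2 = (-3.03, +2.54);  n_2 = (+0.6424, +0.7664)
edge 6: e_6 = (+1.95, -0.67);  n_6 = (-0.3249, -0.9457)
∠(n_2, n_6) = 158.99°
δ = |180° − 158.99°| = 21.01°
21.01° ≤ 2α = 77.32°  →  valid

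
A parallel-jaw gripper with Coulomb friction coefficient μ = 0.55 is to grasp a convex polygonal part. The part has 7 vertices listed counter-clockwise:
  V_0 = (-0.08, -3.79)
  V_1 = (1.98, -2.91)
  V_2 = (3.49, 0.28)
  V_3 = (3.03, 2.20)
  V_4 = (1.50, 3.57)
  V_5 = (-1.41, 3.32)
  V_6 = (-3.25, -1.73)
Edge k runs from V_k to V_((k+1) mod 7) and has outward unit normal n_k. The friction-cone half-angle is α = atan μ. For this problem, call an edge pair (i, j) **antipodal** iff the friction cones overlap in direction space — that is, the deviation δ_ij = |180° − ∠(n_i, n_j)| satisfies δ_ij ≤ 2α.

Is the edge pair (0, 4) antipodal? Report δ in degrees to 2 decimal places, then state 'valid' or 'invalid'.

α = atan 0.55 = 28.81°;  2α = 57.62°
edge 0: e_0 = (+2.06, +0.88);  n_0 = (+0.3928, -0.9196)
edge 4: e_4 = (-2.91, -0.25);  n_4 = (-0.0856, +0.9963)
∠(n_0, n_4) = 161.78°
δ = |180° − 161.78°| = 18.22°
18.22° ≤ 2α = 57.62°  →  valid

δ = 18.22°, valid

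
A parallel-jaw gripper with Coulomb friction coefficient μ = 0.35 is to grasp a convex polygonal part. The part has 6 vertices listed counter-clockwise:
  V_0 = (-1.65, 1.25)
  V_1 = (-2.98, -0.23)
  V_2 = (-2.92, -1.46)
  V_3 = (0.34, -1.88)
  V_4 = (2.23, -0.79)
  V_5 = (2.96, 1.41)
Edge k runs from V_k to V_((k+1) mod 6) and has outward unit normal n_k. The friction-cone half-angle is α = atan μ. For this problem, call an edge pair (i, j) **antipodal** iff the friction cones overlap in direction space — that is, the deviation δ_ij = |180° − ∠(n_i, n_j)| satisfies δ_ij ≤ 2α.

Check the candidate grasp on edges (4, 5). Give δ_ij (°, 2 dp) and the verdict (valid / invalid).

δ = 69.66°, invalid

α = atan 0.35 = 19.29°;  2α = 38.58°
edge 4: e_4 = (+0.73, +2.20);  n_4 = (+0.9491, -0.3149)
edge 5: e_5 = (-4.61, -0.16);  n_5 = (-0.0347, +0.9994)
∠(n_4, n_5) = 110.34°
δ = |180° − 110.34°| = 69.66°
69.66° > 2α = 38.58°  →  invalid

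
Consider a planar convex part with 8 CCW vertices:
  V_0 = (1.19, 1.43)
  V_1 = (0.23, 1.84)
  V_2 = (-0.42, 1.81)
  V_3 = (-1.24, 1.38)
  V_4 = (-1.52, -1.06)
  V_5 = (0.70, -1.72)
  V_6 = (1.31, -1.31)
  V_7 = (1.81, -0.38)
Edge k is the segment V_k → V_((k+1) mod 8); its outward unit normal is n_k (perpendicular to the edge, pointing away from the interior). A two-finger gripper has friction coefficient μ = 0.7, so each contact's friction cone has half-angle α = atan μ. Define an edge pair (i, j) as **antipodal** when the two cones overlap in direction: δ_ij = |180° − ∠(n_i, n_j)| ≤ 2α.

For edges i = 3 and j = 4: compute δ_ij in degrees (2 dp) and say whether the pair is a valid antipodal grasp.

δ = 100.01°, invalid

α = atan 0.7 = 34.99°;  2α = 69.98°
edge 3: e_3 = (-0.28, -2.44);  n_3 = (-0.9935, +0.1140)
edge 4: e_4 = (+2.22, -0.66);  n_4 = (-0.2850, -0.9585)
∠(n_3, n_4) = 79.99°
δ = |180° − 79.99°| = 100.01°
100.01° > 2α = 69.98°  →  invalid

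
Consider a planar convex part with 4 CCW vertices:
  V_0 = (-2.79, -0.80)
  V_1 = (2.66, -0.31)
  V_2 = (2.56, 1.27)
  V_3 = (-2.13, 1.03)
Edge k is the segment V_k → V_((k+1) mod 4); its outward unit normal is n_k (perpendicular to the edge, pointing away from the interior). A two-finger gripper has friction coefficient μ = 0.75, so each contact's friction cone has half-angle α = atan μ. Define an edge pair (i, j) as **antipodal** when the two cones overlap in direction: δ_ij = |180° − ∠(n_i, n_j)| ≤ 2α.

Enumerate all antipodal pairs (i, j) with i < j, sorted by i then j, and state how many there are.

α = atan 0.75 = 36.87°;  2α = 73.74°
n_0 = (+0.0895, -0.9960)
n_1 = (+0.9980, +0.0632)
n_2 = (-0.0511, +0.9987)
n_3 = (-0.9407, +0.3393)
  (0,1): δ = 91.52°  ·
  (0,2): δ = 2.21°  ✓
  (0,3): δ = 65.03°  ✓
  (1,2): δ = 90.69°  ·
  (1,3): δ = 23.45°  ✓
  (2,3): δ = 112.76°  ·
antipodal pairs: 3

count = 3; pairs: (0,2), (0,3), (1,3)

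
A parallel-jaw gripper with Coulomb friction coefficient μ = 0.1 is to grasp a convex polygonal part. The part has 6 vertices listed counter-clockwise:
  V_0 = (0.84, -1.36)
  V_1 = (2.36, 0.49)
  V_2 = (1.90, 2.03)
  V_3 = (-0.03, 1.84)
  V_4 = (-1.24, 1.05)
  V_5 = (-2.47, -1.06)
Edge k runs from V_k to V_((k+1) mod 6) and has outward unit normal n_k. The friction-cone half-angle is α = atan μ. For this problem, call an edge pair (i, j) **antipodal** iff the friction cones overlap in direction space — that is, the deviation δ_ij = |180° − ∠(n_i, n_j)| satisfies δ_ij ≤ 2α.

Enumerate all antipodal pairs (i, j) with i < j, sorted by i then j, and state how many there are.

count = 2; pairs: (0,4), (2,5)

α = atan 0.1 = 5.71°;  2α = 11.42°
n_0 = (+0.7727, -0.6348)
n_1 = (+0.9582, +0.2862)
n_2 = (-0.0980, +0.9952)
n_3 = (-0.5467, +0.8373)
n_4 = (-0.8639, +0.5036)
n_5 = (-0.0903, -0.9959)
  (0,1): δ = 123.96°  ·
  (0,2): δ = 44.97°  ·
  (0,3): δ = 17.45°  ·
  (0,4): δ = 9.17°  ✓
  (0,5): δ = 124.23°  ·
  (1,2): δ = 101.01°  ·
  (1,3): δ = 73.49°  ·
  (1,4): δ = 46.87°  ·
  (1,5): δ = 68.19°  ·
  (2,3): δ = 152.48°  ·
  (2,4): δ = 125.86°  ·
  (2,5): δ = 10.80°  ✓
  (3,4): δ = 153.38°  ·
  (3,5): δ = 38.32°  ·
  (4,5): δ = 64.94°  ·
antipodal pairs: 2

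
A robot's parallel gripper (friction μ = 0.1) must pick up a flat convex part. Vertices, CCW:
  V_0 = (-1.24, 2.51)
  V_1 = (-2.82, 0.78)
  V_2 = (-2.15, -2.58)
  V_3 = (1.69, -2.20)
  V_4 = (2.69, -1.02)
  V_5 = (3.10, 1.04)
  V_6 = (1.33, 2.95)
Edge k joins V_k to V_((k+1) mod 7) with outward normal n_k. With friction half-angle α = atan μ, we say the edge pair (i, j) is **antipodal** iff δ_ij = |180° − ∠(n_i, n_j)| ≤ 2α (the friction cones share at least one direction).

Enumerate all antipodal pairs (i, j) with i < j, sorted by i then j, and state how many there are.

count = 2; pairs: (0,3), (2,6)

α = atan 0.1 = 5.71°;  2α = 11.42°
n_0 = (-0.7384, +0.6744)
n_1 = (-0.9807, -0.1956)
n_2 = (+0.0985, -0.9951)
n_3 = (+0.7629, -0.6465)
n_4 = (+0.9808, -0.1952)
n_5 = (+0.7335, +0.6797)
n_6 = (-0.1688, +0.9857)
  (0,1): δ = 126.32°  ·
  (0,2): δ = 41.94°  ·
  (0,3): δ = 2.13°  ✓
  (0,4): δ = 31.15°  ·
  (0,5): δ = 85.23°  ·
  (0,6): δ = 142.12°  ·
  (1,2): δ = 95.63°  ·
  (1,3): δ = 51.56°  ·
  (1,4): δ = 22.53°  ·
  (1,5): δ = 31.54°  ·
  (1,6): δ = 88.44°  ·
  (2,3): δ = 135.93°  ·
  (2,4): δ = 106.91°  ·
  (2,5): δ = 52.83°  ·
  (2,6): δ = 4.06°  ✓
  (3,4): δ = 150.98°  ·
  (3,5): δ = 96.90°  ·
  (3,6): δ = 40.00°  ·
  (4,5): δ = 125.92°  ·
  (4,6): δ = 69.03°  ·
  (5,6): δ = 123.11°  ·
antipodal pairs: 2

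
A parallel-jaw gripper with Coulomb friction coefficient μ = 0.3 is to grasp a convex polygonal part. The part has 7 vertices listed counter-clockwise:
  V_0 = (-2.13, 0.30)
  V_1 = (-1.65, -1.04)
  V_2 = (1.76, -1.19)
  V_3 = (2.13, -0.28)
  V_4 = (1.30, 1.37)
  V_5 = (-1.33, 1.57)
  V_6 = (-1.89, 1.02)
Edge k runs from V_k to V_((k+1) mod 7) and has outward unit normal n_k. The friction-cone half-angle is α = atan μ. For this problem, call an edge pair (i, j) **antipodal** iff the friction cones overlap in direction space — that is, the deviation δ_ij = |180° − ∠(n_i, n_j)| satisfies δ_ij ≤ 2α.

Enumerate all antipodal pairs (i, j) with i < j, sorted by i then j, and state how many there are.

α = atan 0.3 = 16.70°;  2α = 33.40°
n_0 = (-0.9414, -0.3372)
n_1 = (-0.0439, -0.9990)
n_2 = (+0.9264, -0.3767)
n_3 = (+0.8933, +0.4494)
n_4 = (+0.0758, +0.9971)
n_5 = (-0.7007, +0.7134)
n_6 = (-0.9487, +0.3162)
  (0,1): δ = 112.23°  ·
  (0,2): δ = 41.83°  ·
  (0,3): δ = 7.00°  ✓
  (0,4): δ = 65.94°  ·
  (0,5): δ = 114.78°  ·
  (0,6): δ = 141.86°  ·
  (1,2): δ = 109.61°  ·
  (1,3): δ = 60.78°  ·
  (1,4): δ = 1.83°  ✓
  (1,5): δ = 47.00°  ·
  (1,6): δ = 74.08°  ·
  (2,3): δ = 131.17°  ·
  (2,4): δ = 72.22°  ·
  (2,5): δ = 23.39°  ✓
  (2,6): δ = 3.69°  ✓
  (3,4): δ = 121.05°  ·
  (3,5): δ = 72.22°  ·
  (3,6): δ = 45.14°  ·
  (4,5): δ = 131.17°  ·
  (4,6): δ = 104.09°  ·
  (5,6): δ = 152.92°  ·
antipodal pairs: 4

count = 4; pairs: (0,3), (1,4), (2,5), (2,6)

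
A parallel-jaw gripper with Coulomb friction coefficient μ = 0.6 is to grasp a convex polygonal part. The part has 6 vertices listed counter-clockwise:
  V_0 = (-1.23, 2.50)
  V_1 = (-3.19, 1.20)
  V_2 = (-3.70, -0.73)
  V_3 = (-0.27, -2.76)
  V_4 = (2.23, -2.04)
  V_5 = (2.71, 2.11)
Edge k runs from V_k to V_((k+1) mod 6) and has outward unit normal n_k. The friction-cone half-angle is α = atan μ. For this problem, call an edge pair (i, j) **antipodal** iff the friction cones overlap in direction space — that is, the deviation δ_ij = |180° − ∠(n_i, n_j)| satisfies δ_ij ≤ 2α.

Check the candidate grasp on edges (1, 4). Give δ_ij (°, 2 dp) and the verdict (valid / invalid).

α = atan 0.6 = 30.96°;  2α = 61.93°
edge 1: e_1 = (-0.51, -1.93);  n_1 = (-0.9668, +0.2555)
edge 4: e_4 = (+0.48, +4.15);  n_4 = (+0.9934, -0.1149)
∠(n_1, n_4) = 171.80°
δ = |180° − 171.80°| = 8.20°
8.20° ≤ 2α = 61.93°  →  valid

δ = 8.20°, valid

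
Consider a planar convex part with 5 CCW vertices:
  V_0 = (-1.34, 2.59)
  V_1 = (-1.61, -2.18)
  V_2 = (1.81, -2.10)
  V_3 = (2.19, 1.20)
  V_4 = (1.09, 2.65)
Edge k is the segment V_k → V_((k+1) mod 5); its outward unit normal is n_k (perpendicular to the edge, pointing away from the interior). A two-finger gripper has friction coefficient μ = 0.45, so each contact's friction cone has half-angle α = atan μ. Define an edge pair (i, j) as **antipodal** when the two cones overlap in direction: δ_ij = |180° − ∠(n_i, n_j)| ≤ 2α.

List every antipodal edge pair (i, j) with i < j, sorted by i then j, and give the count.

count = 3; pairs: (0,2), (0,3), (1,4)

α = atan 0.45 = 24.23°;  2α = 48.46°
n_0 = (-0.9984, +0.0565)
n_1 = (+0.0234, -0.9997)
n_2 = (+0.9934, -0.1144)
n_3 = (+0.7967, +0.6044)
n_4 = (-0.0247, +0.9997)
  (0,1): δ = 85.42°  ·
  (0,2): δ = 3.33°  ✓
  (0,3): δ = 40.42°  ✓
  (0,4): δ = 94.65°  ·
  (1,2): δ = 97.91°  ·
  (1,3): δ = 54.16°  ·
  (1,4): δ = 0.07°  ✓
  (2,3): δ = 136.25°  ·
  (2,4): δ = 82.02°  ·
  (3,4): δ = 125.77°  ·
antipodal pairs: 3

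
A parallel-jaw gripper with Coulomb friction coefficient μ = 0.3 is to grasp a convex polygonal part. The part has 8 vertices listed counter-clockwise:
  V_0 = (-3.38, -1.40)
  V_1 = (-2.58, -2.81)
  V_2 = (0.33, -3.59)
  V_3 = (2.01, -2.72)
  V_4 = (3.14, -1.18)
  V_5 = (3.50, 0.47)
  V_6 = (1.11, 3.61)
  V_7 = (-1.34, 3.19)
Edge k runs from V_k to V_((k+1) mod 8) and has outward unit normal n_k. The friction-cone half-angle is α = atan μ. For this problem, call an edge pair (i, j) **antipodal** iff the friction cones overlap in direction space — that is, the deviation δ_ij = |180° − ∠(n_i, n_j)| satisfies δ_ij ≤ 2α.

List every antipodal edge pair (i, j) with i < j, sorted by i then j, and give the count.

count = 5; pairs: (0,5), (1,6), (2,6), (3,7), (4,7)

α = atan 0.3 = 16.70°;  2α = 33.40°
n_0 = (-0.8698, -0.4935)
n_1 = (-0.2589, -0.9659)
n_2 = (+0.4599, -0.8880)
n_3 = (+0.8062, -0.5916)
n_4 = (+0.9770, -0.2132)
n_5 = (+0.7957, +0.6057)
n_6 = (-0.1690, +0.9856)
n_7 = (-0.9138, +0.4061)
  (0,1): δ = 134.57°  ·
  (0,2): δ = 92.19°  ·
  (0,3): δ = 65.84°  ·
  (0,4): δ = 41.88°  ·
  (0,5): δ = 7.71°  ✓
  (0,6): δ = 70.16°  ·
  (0,7): δ = 126.47°  ·
  (1,2): δ = 137.62°  ·
  (1,3): δ = 111.27°  ·
  (1,4): δ = 87.30°  ·
  (1,5): δ = 37.72°  ·
  (1,6): δ = 24.73°  ✓
  (1,7): δ = 81.04°  ·
  (2,3): δ = 153.65°  ·
  (2,4): δ = 129.69°  ·
  (2,5): δ = 80.10°  ·
  (2,6): δ = 17.65°  ✓
  (2,7): δ = 38.66°  ·
  (3,4): δ = 156.04°  ·
  (3,5): δ = 106.45°  ·
  (3,6): δ = 44.00°  ·
  (3,7): δ = 12.31°  ✓
  (4,5): δ = 130.42°  ·
  (4,6): δ = 67.96°  ·
  (4,7): δ = 11.65°  ✓
  (5,6): δ = 117.55°  ·
  (5,7): δ = 61.24°  ·
  (6,7): δ = 123.69°  ·
antipodal pairs: 5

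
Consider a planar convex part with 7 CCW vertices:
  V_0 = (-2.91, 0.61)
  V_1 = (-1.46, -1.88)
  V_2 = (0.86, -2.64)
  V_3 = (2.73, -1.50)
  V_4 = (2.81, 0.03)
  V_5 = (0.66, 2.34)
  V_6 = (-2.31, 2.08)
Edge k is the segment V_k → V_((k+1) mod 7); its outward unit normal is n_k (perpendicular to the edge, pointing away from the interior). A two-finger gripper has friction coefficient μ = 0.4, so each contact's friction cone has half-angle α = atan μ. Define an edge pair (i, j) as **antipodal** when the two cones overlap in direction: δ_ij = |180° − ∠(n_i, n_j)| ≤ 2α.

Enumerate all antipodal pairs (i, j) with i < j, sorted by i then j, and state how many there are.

α = atan 0.4 = 21.80°;  2α = 43.60°
n_0 = (-0.8642, -0.5032)
n_1 = (-0.3113, -0.9503)
n_2 = (+0.5205, -0.8538)
n_3 = (+0.9986, -0.0522)
n_4 = (+0.7320, +0.6813)
n_5 = (-0.0872, +0.9962)
n_6 = (-0.9258, +0.3779)
  (0,1): δ = 138.35°  ·
  (0,2): δ = 88.85°  ·
  (0,3): δ = 33.21°  ✓
  (0,4): δ = 12.73°  ✓
  (0,5): δ = 64.79°  ·
  (0,6): δ = 127.58°  ·
  (1,2): δ = 130.49°  ·
  (1,3): δ = 74.86°  ·
  (1,4): δ = 28.92°  ✓
  (1,5): δ = 23.14°  ✓
  (1,6): δ = 85.93°  ·
  (2,3): δ = 124.36°  ·
  (2,4): δ = 78.42°  ·
  (2,5): δ = 26.36°  ✓
  (2,6): δ = 36.43°  ✓
  (3,4): δ = 134.06°  ·
  (3,5): δ = 82.00°  ·
  (3,6): δ = 19.21°  ✓
  (4,5): δ = 127.94°  ·
  (4,6): δ = 65.15°  ·
  (5,6): δ = 117.21°  ·
antipodal pairs: 7

count = 7; pairs: (0,3), (0,4), (1,4), (1,5), (2,5), (2,6), (3,6)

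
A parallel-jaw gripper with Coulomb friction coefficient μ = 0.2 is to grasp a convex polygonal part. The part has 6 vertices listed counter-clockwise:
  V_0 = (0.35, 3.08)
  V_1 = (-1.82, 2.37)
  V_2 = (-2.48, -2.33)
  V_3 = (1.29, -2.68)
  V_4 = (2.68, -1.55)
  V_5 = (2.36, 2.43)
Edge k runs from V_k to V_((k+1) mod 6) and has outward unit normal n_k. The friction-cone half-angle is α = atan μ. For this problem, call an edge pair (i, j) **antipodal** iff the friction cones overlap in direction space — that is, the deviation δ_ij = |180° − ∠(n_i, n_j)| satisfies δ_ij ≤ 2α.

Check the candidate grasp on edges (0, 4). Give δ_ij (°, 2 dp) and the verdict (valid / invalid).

α = atan 0.2 = 11.31°;  2α = 22.62°
edge 0: e_0 = (-2.17, -0.71);  n_0 = (-0.3110, +0.9504)
edge 4: e_4 = (-0.32, +3.98);  n_4 = (+0.9968, +0.0801)
∠(n_0, n_4) = 103.52°
δ = |180° − 103.52°| = 76.48°
76.48° > 2α = 22.62°  →  invalid

δ = 76.48°, invalid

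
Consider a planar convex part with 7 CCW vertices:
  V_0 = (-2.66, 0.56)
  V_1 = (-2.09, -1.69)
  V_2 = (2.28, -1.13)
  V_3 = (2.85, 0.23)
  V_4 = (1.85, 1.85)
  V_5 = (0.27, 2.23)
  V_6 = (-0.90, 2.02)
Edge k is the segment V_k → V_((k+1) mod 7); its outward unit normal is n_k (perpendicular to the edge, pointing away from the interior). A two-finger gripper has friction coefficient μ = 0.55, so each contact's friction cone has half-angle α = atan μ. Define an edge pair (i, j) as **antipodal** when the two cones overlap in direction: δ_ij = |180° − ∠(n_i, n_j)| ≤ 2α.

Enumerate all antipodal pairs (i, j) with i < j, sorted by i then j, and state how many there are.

α = atan 0.55 = 28.81°;  2α = 57.62°
n_0 = (-0.9694, -0.2456)
n_1 = (+0.1271, -0.9919)
n_2 = (+0.9223, -0.3865)
n_3 = (+0.8509, +0.5253)
n_4 = (+0.2338, +0.9723)
n_5 = (-0.1767, +0.9843)
n_6 = (-0.6385, +0.7697)
  (0,1): δ = 96.91°  ·
  (0,2): δ = 36.96°  ✓
  (0,3): δ = 17.47°  ✓
  (0,4): δ = 62.26°  ·
  (0,5): δ = 85.96°  ·
  (0,6): δ = 115.46°  ·
  (1,2): δ = 120.04°  ·
  (1,3): δ = 65.62°  ·
  (1,4): δ = 20.83°  ✓
  (1,5): δ = 2.87°  ✓
  (1,6): δ = 32.37°  ✓
  (2,3): δ = 125.57°  ·
  (2,4): δ = 80.78°  ·
  (2,5): δ = 57.09°  ✓
  (2,6): δ = 27.58°  ✓
  (3,4): δ = 135.21°  ·
  (3,5): δ = 111.51°  ·
  (3,6): δ = 82.01°  ·
  (4,5): δ = 156.30°  ·
  (4,6): δ = 126.80°  ·
  (5,6): δ = 150.50°  ·
antipodal pairs: 7

count = 7; pairs: (0,2), (0,3), (1,4), (1,5), (1,6), (2,5), (2,6)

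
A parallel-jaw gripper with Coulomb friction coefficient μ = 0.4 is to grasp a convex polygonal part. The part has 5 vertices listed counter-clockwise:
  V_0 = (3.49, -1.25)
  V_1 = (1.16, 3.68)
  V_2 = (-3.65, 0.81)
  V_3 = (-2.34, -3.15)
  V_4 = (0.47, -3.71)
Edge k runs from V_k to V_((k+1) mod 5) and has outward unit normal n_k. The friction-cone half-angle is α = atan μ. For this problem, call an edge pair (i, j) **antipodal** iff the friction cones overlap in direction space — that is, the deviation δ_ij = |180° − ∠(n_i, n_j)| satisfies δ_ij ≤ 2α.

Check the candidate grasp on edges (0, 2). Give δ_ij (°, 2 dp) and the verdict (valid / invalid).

δ = 6.99°, valid

α = atan 0.4 = 21.80°;  2α = 43.60°
edge 0: e_0 = (-2.33, +4.93);  n_0 = (+0.9041, +0.4273)
edge 2: e_2 = (+1.31, -3.96);  n_2 = (-0.9494, -0.3141)
∠(n_0, n_2) = 173.01°
δ = |180° − 173.01°| = 6.99°
6.99° ≤ 2α = 43.60°  →  valid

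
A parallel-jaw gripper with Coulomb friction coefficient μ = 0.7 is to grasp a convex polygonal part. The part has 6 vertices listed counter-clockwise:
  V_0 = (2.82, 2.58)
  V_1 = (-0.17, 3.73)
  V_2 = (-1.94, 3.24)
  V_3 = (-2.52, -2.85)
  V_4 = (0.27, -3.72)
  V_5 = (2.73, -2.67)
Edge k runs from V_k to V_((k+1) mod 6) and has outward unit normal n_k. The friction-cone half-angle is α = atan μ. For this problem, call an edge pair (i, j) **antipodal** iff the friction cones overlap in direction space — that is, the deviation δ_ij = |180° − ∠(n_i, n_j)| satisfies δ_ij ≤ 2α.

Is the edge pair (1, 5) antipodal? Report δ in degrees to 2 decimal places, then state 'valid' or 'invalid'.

δ = 73.54°, invalid

α = atan 0.7 = 34.99°;  2α = 69.98°
edge 1: e_1 = (-1.77, -0.49);  n_1 = (-0.2668, +0.9638)
edge 5: e_5 = (+0.09, +5.25);  n_5 = (+0.9999, -0.0171)
∠(n_1, n_5) = 106.46°
δ = |180° − 106.46°| = 73.54°
73.54° > 2α = 69.98°  →  invalid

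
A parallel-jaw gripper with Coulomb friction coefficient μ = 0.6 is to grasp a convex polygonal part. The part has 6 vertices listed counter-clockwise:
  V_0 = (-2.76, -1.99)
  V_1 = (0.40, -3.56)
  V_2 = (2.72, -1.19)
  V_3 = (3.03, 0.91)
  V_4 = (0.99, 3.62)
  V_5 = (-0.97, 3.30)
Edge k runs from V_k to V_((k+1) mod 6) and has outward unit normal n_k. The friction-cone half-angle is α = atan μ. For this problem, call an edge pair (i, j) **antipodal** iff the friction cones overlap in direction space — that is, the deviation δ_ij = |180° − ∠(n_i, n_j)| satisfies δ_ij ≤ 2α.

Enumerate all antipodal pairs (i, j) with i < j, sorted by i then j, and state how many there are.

α = atan 0.6 = 30.96°;  2α = 61.93°
n_0 = (-0.4449, -0.8956)
n_1 = (+0.7146, -0.6995)
n_2 = (+0.9893, -0.1460)
n_3 = (+0.7989, +0.6014)
n_4 = (-0.1611, +0.9869)
n_5 = (-0.9472, +0.3205)
  (0,1): δ = 107.97°  ·
  (0,2): δ = 71.98°  ·
  (0,3): δ = 26.61°  ✓
  (0,4): δ = 35.69°  ✓
  (0,5): δ = 97.73°  ·
  (1,2): δ = 144.01°  ·
  (1,3): δ = 98.64°  ·
  (1,4): δ = 36.34°  ✓
  (1,5): δ = 25.69°  ✓
  (2,3): δ = 134.63°  ·
  (2,4): δ = 72.33°  ·
  (2,5): δ = 10.30°  ✓
  (3,4): δ = 117.70°  ·
  (3,5): δ = 55.67°  ✓
  (4,5): δ = 117.97°  ·
antipodal pairs: 6

count = 6; pairs: (0,3), (0,4), (1,4), (1,5), (2,5), (3,5)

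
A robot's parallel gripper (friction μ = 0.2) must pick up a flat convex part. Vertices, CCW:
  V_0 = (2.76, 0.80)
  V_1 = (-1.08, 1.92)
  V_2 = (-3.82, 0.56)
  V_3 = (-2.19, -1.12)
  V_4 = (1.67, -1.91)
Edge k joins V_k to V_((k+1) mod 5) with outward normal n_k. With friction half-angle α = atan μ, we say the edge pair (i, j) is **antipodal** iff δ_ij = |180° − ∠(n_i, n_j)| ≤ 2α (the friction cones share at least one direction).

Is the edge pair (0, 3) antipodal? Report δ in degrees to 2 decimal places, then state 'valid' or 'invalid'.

α = atan 0.2 = 11.31°;  2α = 22.62°
edge 0: e_0 = (-3.84, +1.12);  n_0 = (+0.2800, +0.9600)
edge 3: e_3 = (+3.86, -0.79);  n_3 = (-0.2005, -0.9797)
∠(n_0, n_3) = 175.31°
δ = |180° − 175.31°| = 4.69°
4.69° ≤ 2α = 22.62°  →  valid

δ = 4.69°, valid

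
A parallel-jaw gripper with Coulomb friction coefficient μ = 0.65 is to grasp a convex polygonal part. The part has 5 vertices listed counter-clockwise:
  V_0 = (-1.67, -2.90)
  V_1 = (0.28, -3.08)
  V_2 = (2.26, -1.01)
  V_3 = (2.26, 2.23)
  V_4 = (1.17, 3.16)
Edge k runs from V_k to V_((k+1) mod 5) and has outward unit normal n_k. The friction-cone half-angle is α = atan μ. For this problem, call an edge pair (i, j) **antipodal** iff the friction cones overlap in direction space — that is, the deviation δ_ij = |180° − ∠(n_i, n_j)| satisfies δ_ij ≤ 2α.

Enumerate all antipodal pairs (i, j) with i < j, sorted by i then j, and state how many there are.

α = atan 0.65 = 33.02°;  2α = 66.05°
n_0 = (-0.0919, -0.9958)
n_1 = (+0.7226, -0.6912)
n_2 = (+1.0000, -0.0000)
n_3 = (+0.6491, +0.7607)
n_4 = (-0.9055, +0.4244)
  (0,1): δ = 128.45°  ·
  (0,2): δ = 84.73°  ·
  (0,3): δ = 35.20°  ✓
  (0,4): δ = 70.16°  ·
  (1,2): δ = 136.27°  ·
  (1,3): δ = 86.74°  ·
  (1,4): δ = 18.62°  ✓
  (2,3): δ = 130.47°  ·
  (2,4): δ = 25.11°  ✓
  (3,4): δ = 74.64°  ·
antipodal pairs: 3

count = 3; pairs: (0,3), (1,4), (2,4)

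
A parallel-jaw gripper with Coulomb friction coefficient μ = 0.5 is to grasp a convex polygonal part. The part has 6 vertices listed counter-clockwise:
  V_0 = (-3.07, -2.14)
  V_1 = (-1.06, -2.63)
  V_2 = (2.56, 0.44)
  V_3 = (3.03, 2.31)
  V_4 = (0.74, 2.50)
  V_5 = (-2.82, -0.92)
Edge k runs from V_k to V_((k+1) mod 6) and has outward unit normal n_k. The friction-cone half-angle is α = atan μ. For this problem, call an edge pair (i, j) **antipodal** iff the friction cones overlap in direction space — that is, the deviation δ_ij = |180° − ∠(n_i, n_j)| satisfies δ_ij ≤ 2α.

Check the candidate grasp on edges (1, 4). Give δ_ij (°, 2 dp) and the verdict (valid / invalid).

α = atan 0.5 = 26.57°;  2α = 53.13°
edge 1: e_1 = (+3.62, +3.07);  n_1 = (+0.6468, -0.7627)
edge 4: e_4 = (-3.56, -3.42);  n_4 = (-0.6928, +0.7211)
∠(n_1, n_4) = 176.45°
δ = |180° − 176.45°| = 3.55°
3.55° ≤ 2α = 53.13°  →  valid

δ = 3.55°, valid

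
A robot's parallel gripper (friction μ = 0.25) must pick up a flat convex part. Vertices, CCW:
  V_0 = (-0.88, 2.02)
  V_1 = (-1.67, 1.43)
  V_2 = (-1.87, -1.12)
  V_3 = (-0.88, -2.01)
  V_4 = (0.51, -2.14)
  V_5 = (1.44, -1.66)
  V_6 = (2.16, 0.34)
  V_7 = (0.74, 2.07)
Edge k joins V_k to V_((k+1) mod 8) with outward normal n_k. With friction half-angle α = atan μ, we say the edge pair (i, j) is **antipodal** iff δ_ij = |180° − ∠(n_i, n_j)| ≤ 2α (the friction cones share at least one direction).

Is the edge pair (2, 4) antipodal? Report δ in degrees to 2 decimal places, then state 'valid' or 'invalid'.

δ = 110.75°, invalid

α = atan 0.25 = 14.04°;  2α = 28.07°
edge 2: e_2 = (+0.99, -0.89);  n_2 = (-0.6685, -0.7437)
edge 4: e_4 = (+0.93, +0.48);  n_4 = (+0.4586, -0.8886)
∠(n_2, n_4) = 69.25°
δ = |180° − 69.25°| = 110.75°
110.75° > 2α = 28.07°  →  invalid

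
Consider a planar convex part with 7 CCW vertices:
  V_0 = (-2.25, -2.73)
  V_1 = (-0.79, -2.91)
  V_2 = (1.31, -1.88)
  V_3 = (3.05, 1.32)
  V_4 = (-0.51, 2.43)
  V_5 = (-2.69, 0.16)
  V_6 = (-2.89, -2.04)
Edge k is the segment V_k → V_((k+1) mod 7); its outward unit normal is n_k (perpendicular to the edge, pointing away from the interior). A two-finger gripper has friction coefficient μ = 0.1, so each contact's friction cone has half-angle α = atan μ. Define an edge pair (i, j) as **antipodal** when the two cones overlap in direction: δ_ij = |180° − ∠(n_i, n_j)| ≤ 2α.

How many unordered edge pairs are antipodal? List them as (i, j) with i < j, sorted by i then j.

α = atan 0.1 = 5.71°;  2α = 11.42°
n_0 = (-0.1224, -0.9925)
n_1 = (+0.4404, -0.8978)
n_2 = (+0.8785, -0.4777)
n_3 = (+0.2977, +0.9547)
n_4 = (-0.7213, +0.6927)
n_5 = (-0.9959, +0.0905)
n_6 = (-0.7332, -0.6800)
  (0,1): δ = 146.84°  ·
  (0,2): δ = 111.51°  ·
  (0,3): δ = 10.29°  ✓
  (0,4): δ = 53.19°  ·
  (0,5): δ = 91.83°  ·
  (0,6): δ = 139.88°  ·
  (1,2): δ = 144.66°  ·
  (1,3): δ = 43.44°  ·
  (1,4): δ = 20.03°  ·
  (1,5): δ = 58.68°  ·
  (1,6): δ = 106.72°  ·
  (2,3): δ = 78.78°  ·
  (2,4): δ = 15.31°  ·
  (2,5): δ = 23.34°  ·
  (2,6): δ = 71.38°  ·
  (3,4): δ = 116.52°  ·
  (3,5): δ = 77.88°  ·
  (3,6): δ = 29.84°  ·
  (4,5): δ = 141.35°  ·
  (4,6): δ = 93.31°  ·
  (5,6): δ = 131.96°  ·
antipodal pairs: 1

count = 1; pairs: (0,3)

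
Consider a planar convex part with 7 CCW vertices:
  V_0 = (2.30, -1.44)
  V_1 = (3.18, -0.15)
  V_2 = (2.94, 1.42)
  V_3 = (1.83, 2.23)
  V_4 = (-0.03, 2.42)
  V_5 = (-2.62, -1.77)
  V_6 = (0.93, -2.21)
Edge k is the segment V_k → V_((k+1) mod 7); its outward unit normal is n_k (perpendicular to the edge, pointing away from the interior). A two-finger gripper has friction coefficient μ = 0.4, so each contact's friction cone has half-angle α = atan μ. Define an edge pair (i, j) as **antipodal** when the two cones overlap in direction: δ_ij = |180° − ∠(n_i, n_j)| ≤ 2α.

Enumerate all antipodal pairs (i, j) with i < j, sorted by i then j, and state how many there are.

count = 6; pairs: (0,4), (1,4), (2,5), (3,5), (3,6), (4,6)

α = atan 0.4 = 21.80°;  2α = 43.60°
n_0 = (+0.8261, -0.5635)
n_1 = (+0.9885, +0.1511)
n_2 = (+0.5895, +0.8078)
n_3 = (+0.1016, +0.9948)
n_4 = (-0.8506, +0.5258)
n_5 = (-0.1230, -0.9924)
n_6 = (+0.4900, -0.8717)
  (0,1): δ = 137.01°  ·
  (0,2): δ = 91.82°  ·
  (0,3): δ = 61.53°  ·
  (0,4): δ = 2.58°  ✓
  (0,5): δ = 117.24°  ·
  (0,6): δ = 153.64°  ·
  (1,2): δ = 134.81°  ·
  (1,3): δ = 104.52°  ·
  (1,4): δ = 40.41°  ✓
  (1,5): δ = 74.24°  ·
  (1,6): δ = 110.65°  ·
  (2,3): δ = 149.71°  ·
  (2,4): δ = 85.60°  ·
  (2,5): δ = 29.05°  ✓
  (2,6): δ = 65.46°  ·
  (3,4): δ = 115.89°  ·
  (3,5): δ = 1.23°  ✓
  (3,6): δ = 35.17°  ✓
  (4,5): δ = 65.34°  ·
  (4,6): δ = 28.94°  ✓
  (5,6): δ = 143.60°  ·
antipodal pairs: 6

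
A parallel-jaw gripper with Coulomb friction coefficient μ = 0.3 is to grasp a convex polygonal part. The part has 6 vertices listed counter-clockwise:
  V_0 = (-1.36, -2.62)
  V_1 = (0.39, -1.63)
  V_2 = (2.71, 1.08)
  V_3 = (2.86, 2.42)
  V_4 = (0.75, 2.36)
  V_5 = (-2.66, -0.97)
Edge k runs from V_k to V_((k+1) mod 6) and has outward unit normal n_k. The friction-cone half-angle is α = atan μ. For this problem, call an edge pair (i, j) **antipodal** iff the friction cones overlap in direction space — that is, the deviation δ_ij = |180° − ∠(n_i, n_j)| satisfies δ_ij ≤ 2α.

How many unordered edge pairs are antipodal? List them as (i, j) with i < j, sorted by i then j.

α = atan 0.3 = 16.70°;  2α = 33.40°
n_0 = (+0.4924, -0.8704)
n_1 = (+0.7597, -0.6503)
n_2 = (+0.9938, -0.1112)
n_3 = (-0.0284, +0.9996)
n_4 = (-0.6987, +0.7154)
n_5 = (-0.7855, -0.6189)
  (0,1): δ = 160.06°  ·
  (0,2): δ = 125.88°  ·
  (0,3): δ = 27.87°  ✓
  (0,4): δ = 14.82°  ✓
  (0,5): δ = 98.74°  ·
  (1,2): δ = 145.82°  ·
  (1,3): δ = 47.80°  ·
  (1,4): δ = 5.11°  ✓
  (1,5): δ = 78.80°  ·
  (2,3): δ = 81.98°  ·
  (2,4): δ = 39.29°  ·
  (2,5): δ = 44.62°  ·
  (3,4): δ = 137.31°  ·
  (3,5): δ = 53.39°  ·
  (4,5): δ = 96.09°  ·
antipodal pairs: 3

count = 3; pairs: (0,3), (0,4), (1,4)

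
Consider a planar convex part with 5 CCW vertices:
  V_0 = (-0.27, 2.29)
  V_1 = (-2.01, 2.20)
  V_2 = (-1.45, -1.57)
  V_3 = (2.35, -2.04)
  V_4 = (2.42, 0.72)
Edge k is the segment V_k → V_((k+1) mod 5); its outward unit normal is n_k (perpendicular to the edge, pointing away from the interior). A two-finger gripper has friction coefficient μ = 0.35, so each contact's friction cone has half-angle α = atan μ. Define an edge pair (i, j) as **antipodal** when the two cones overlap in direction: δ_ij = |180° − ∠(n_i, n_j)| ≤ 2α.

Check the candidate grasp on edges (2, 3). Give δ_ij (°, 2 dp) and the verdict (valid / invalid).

δ = 84.40°, invalid

α = atan 0.35 = 19.29°;  2α = 38.58°
edge 2: e_2 = (+3.80, -0.47);  n_2 = (-0.1227, -0.9924)
edge 3: e_3 = (+0.07, +2.76);  n_3 = (+0.9997, -0.0254)
∠(n_2, n_3) = 95.60°
δ = |180° − 95.60°| = 84.40°
84.40° > 2α = 38.58°  →  invalid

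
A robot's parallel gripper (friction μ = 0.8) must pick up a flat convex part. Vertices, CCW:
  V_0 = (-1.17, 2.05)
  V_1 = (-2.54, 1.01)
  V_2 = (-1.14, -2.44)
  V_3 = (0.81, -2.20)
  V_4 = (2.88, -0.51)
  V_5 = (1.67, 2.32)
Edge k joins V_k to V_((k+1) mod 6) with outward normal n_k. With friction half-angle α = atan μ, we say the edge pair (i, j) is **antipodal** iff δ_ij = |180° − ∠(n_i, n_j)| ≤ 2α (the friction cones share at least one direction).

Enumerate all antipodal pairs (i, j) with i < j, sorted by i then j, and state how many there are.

α = atan 0.8 = 38.66°;  2α = 77.32°
n_0 = (-0.6046, +0.7965)
n_1 = (-0.9266, -0.3760)
n_2 = (+0.1222, -0.9925)
n_3 = (+0.6324, -0.7746)
n_4 = (+0.9195, +0.3931)
n_5 = (-0.0946, +0.9955)
  (0,1): δ = 105.12°  ·
  (0,2): δ = 30.19°  ✓
  (0,3): δ = 2.03°  ✓
  (0,4): δ = 75.95°  ✓
  (0,5): δ = 148.23°  ·
  (1,2): δ = 105.07°  ·
  (1,3): δ = 72.86°  ✓
  (1,4): δ = 1.06°  ✓
  (1,5): δ = 73.34°  ✓
  (2,3): δ = 147.79°  ·
  (2,4): δ = 73.87°  ✓
  (2,5): δ = 1.59°  ✓
  (3,4): δ = 106.08°  ·
  (3,5): δ = 33.80°  ✓
  (4,5): δ = 107.72°  ·
antipodal pairs: 9

count = 9; pairs: (0,2), (0,3), (0,4), (1,3), (1,4), (1,5), (2,4), (2,5), (3,5)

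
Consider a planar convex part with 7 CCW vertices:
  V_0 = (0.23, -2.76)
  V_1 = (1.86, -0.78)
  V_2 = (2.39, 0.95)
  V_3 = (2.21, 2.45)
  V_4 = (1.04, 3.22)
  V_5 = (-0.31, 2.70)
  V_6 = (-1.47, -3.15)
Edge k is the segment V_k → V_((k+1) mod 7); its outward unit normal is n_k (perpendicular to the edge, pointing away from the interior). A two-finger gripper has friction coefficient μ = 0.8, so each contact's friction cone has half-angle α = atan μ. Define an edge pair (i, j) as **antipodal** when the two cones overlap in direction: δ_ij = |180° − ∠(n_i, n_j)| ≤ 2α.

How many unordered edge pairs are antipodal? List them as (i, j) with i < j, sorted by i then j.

count = 10; pairs: (0,4), (0,5), (1,4), (1,5), (2,4), (2,5), (3,5), (3,6), (4,6), (5,6)

α = atan 0.8 = 38.66°;  2α = 77.32°
n_0 = (+0.7720, -0.6356)
n_1 = (+0.9561, -0.2929)
n_2 = (+0.9929, +0.1191)
n_3 = (+0.5497, +0.8353)
n_4 = (-0.3594, +0.9332)
n_5 = (-0.9809, +0.1945)
n_6 = (+0.2236, -0.9747)
  (0,1): δ = 157.57°  ·
  (0,2): δ = 133.69°  ·
  (0,3): δ = 83.89°  ·
  (0,4): δ = 29.47°  ✓
  (0,5): δ = 28.25°  ✓
  (0,6): δ = 142.38°  ·
  (1,2): δ = 156.12°  ·
  (1,3): δ = 106.32°  ·
  (1,4): δ = 51.90°  ✓
  (1,5): δ = 5.82°  ✓
  (1,6): δ = 119.95°  ·
  (2,3): δ = 130.19°  ·
  (2,4): δ = 75.78°  ✓
  (2,5): δ = 18.06°  ✓
  (2,6): δ = 96.08°  ·
  (3,4): δ = 125.58°  ·
  (3,5): δ = 67.87°  ✓
  (3,6): δ = 46.27°  ✓
  (4,5): δ = 122.28°  ·
  (4,6): δ = 8.15°  ✓
  (5,6): δ = 65.86°  ✓
antipodal pairs: 10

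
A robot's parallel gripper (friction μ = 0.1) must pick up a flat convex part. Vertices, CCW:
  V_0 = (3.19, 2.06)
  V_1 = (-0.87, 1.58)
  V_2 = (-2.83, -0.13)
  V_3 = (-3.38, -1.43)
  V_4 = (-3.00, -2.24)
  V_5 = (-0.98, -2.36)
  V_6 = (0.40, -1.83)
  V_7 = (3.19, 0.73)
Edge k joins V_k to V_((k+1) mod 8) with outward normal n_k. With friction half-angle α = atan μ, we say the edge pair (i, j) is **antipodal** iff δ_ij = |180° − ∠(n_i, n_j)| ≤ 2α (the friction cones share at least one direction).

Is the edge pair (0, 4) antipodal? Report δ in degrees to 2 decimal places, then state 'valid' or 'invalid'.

δ = 10.14°, valid

α = atan 0.1 = 5.71°;  2α = 11.42°
edge 0: e_0 = (-4.06, -0.48);  n_0 = (-0.1174, +0.9931)
edge 4: e_4 = (+2.02, -0.12);  n_4 = (-0.0593, -0.9982)
∠(n_0, n_4) = 169.86°
δ = |180° − 169.86°| = 10.14°
10.14° ≤ 2α = 11.42°  →  valid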